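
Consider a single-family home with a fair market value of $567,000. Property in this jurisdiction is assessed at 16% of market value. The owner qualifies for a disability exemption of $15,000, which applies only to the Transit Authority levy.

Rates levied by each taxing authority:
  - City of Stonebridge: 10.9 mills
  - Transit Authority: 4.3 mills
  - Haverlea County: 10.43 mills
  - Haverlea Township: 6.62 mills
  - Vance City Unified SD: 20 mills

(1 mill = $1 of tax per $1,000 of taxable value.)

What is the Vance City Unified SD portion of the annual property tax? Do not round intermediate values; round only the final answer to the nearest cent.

$1,814.40

Assessed value = $567,000 × 0.16 = $90,720
Vance City Unified SD taxable value = $90,720 (exemption does not apply)
Vance City Unified SD levy = $90,720 × 0.02 = $1,814.4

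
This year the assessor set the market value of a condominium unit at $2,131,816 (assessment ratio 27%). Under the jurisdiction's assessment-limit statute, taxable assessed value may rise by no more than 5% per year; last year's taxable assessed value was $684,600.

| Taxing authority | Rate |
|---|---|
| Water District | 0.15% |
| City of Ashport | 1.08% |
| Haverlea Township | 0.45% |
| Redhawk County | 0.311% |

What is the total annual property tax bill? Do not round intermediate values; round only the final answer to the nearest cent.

Uncapped assessed value = $2,131,816 × 0.27 = $575,590.32
Cap limit = $684,600 × 1.05 = $718,830
Taxable assessed value = min($575,590.32, $718,830) = $575,590.32 (cap does not bind)
Water District: $575,590.32 × 0.0015 = $863.38548
City of Ashport: $575,590.32 × 0.0108 = $6,216.375456
Haverlea Township: $575,590.32 × 0.0045 = $2,590.15644
Redhawk County: $575,590.32 × 0.00311 = $1,790.0858952
Total = $11,460.0032712

$11,460.00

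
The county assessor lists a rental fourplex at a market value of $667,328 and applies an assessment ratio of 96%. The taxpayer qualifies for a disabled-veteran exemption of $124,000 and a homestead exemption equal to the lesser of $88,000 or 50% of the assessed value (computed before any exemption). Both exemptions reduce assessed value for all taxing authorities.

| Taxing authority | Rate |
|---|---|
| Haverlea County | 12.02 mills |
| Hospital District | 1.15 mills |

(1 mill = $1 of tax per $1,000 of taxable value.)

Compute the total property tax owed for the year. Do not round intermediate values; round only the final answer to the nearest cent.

$5,645.12

Assessed value = $667,328 × 0.96 = $640,634.88
Homestead exemption = min($88,000, 50% × $640,634.88) = min($88,000, $320,317.44) = $88,000 (dollar cap binds)
Taxable value = $640,634.88 − $124,000 − $88,000 = $428,634.88
Haverlea County: $428,634.88 × 0.01202 = $5,152.1912576
Hospital District: $428,634.88 × 0.00115 = $492.930112
Total = $5,645.1213696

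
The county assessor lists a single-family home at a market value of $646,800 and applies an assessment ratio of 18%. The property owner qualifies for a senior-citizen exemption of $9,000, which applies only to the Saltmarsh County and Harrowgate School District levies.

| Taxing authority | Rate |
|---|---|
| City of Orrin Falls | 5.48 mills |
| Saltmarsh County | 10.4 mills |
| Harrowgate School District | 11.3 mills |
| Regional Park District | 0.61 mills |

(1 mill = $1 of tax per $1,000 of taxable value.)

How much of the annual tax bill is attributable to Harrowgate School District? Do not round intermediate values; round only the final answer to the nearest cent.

Assessed value = $646,800 × 0.18 = $116,424
Harrowgate School District taxable value = $116,424 − $9,000 = $107,424
Harrowgate School District levy = $107,424 × 0.0113 = $1,213.8912

$1,213.89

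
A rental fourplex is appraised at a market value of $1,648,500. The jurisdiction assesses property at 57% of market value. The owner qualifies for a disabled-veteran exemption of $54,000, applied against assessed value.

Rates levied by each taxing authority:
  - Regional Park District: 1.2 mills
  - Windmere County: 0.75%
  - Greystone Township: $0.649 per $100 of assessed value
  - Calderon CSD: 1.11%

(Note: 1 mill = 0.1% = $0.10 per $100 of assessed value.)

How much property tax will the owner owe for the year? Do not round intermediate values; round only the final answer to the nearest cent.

Assessed value = $1,648,500 × 0.57 = $939,645
Taxable value = $939,645 − $54,000 = $885,645
Regional Park District: $885,645 × 0.0012 = $1,062.774
Windmere County: $885,645 × 0.0075 = $6,642.3375
Greystone Township: $885,645 × 0.00649 = $5,747.83605
Calderon CSD: $885,645 × 0.0111 = $9,830.6595
Total = $23,283.60705

$23,283.61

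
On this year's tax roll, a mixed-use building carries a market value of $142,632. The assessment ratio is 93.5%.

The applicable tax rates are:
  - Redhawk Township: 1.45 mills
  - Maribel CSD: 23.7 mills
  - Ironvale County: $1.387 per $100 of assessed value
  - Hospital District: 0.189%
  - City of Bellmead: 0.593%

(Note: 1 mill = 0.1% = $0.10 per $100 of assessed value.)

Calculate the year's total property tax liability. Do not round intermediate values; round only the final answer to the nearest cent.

$6,246.63

Assessed value = $142,632 × 0.935 = $133,360.92
Redhawk Township: $133,360.92 × 0.00145 = $193.373334
Maribel CSD: $133,360.92 × 0.0237 = $3,160.653804
Ironvale County: $133,360.92 × 0.01387 = $1,849.7159604
Hospital District: $133,360.92 × 0.00189 = $252.0521388
City of Bellmead: $133,360.92 × 0.00593 = $790.8302556
Total = $6,246.6254928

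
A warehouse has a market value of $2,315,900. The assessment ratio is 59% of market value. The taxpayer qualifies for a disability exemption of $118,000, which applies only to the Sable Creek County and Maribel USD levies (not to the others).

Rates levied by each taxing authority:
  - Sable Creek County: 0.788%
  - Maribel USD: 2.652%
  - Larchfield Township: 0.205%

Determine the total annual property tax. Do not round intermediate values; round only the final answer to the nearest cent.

Assessed value = $2,315,900 × 0.59 = $1,366,381
Sable Creek County: ($1,366,381 − $118,000) × 0.00788 = $1,248,381 × 0.00788 = $9,837.24228
Maribel USD: ($1,366,381 − $118,000) × 0.02652 = $1,248,381 × 0.02652 = $33,107.06412
Larchfield Township: $1,366,381 × 0.00205 = $2,801.08105
Total = $45,745.38745

$45,745.39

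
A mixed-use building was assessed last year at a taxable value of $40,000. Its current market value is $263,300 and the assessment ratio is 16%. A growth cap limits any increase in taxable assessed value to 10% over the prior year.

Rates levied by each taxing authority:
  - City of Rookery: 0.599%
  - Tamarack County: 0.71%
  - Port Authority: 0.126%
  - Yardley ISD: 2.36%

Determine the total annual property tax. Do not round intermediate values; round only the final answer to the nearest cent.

Uncapped assessed value = $263,300 × 0.16 = $42,128
Cap limit = $40,000 × 1.1 = $44,000
Taxable assessed value = min($42,128, $44,000) = $42,128 (cap does not bind)
City of Rookery: $42,128 × 0.00599 = $252.34672
Tamarack County: $42,128 × 0.0071 = $299.1088
Port Authority: $42,128 × 0.00126 = $53.08128
Yardley ISD: $42,128 × 0.0236 = $994.2208
Total = $1,598.7576

$1,598.76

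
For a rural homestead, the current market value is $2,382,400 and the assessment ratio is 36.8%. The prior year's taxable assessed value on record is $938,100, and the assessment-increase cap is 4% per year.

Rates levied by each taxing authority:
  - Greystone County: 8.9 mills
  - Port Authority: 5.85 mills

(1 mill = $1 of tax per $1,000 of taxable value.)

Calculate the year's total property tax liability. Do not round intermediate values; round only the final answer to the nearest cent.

$12,931.67

Uncapped assessed value = $2,382,400 × 0.368 = $876,723.2
Cap limit = $938,100 × 1.04 = $975,624
Taxable assessed value = min($876,723.2, $975,624) = $876,723.2 (cap does not bind)
Greystone County: $876,723.2 × 0.0089 = $7,802.83648
Port Authority: $876,723.2 × 0.00585 = $5,128.83072
Total = $12,931.6672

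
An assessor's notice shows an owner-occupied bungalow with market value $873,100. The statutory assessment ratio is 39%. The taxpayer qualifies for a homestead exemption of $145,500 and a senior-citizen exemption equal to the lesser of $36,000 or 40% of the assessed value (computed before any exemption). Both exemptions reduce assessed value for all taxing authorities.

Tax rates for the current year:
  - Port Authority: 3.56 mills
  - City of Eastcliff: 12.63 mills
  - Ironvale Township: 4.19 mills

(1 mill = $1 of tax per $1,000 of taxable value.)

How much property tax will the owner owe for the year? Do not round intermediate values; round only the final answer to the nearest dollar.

Assessed value = $873,100 × 0.39 = $340,509
Senior-citizen exemption = min($36,000, 40% × $340,509) = min($36,000, $136,203.6) = $36,000 (dollar cap binds)
Taxable value = $340,509 − $145,500 − $36,000 = $159,009
Port Authority: $159,009 × 0.00356 = $566.07204
City of Eastcliff: $159,009 × 0.01263 = $2,008.28367
Ironvale Township: $159,009 × 0.00419 = $666.24771
Total = $3,240.60342

$3,241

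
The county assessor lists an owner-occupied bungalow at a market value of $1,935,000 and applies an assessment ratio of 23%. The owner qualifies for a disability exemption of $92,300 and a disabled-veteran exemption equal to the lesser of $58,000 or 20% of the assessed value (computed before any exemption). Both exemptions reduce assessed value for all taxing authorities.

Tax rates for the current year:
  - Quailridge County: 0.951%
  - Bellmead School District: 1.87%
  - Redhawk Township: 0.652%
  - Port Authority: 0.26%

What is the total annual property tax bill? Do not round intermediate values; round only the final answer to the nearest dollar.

Assessed value = $1,935,000 × 0.23 = $445,050
Disabled-veteran exemption = min($58,000, 20% × $445,050) = min($58,000, $89,010) = $58,000 (dollar cap binds)
Taxable value = $445,050 − $92,300 − $58,000 = $294,750
Quailridge County: $294,750 × 0.00951 = $2,803.0725
Bellmead School District: $294,750 × 0.0187 = $5,511.825
Redhawk Township: $294,750 × 0.00652 = $1,921.77
Port Authority: $294,750 × 0.0026 = $766.35
Total = $11,003.0175

$11,003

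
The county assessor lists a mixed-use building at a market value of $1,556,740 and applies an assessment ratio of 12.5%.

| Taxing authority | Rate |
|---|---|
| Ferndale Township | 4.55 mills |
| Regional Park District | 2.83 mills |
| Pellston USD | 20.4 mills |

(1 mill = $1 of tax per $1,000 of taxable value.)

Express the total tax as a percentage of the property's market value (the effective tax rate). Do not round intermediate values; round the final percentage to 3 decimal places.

Assessed value = $1,556,740 × 0.125 = $194,592.5
Ferndale Township: $194,592.5 × 0.00455 = $885.395875
Regional Park District: $194,592.5 × 0.00283 = $550.696775
Pellston USD: $194,592.5 × 0.0204 = $3,969.687
Total tax = $5,405.77965
Effective rate = $5,405.77965 ÷ $1,556,740 = 0.347% of market value

0.347%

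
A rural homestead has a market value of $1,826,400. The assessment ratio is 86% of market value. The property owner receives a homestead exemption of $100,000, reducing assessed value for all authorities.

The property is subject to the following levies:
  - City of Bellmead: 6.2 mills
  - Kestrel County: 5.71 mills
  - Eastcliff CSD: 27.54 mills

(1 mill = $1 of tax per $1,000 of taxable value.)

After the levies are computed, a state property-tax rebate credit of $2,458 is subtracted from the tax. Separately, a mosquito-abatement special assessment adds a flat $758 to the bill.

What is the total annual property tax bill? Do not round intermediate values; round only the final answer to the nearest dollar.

Assessed value = $1,826,400 × 0.86 = $1,570,704
Taxable value = $1,570,704 − $100,000 = $1,470,704
City of Bellmead: $1,470,704 × 0.0062 = $9,118.3648
Kestrel County: $1,470,704 × 0.00571 = $8,397.71984
Eastcliff CSD: $1,470,704 × 0.02754 = $40,503.18816
Levies subtotal = $58,019.2728
After credit = $58,019.2728 − $2,458 = $55,561.2728
Total = $55,561.2728 + $758 = $56,319.2728

$56,319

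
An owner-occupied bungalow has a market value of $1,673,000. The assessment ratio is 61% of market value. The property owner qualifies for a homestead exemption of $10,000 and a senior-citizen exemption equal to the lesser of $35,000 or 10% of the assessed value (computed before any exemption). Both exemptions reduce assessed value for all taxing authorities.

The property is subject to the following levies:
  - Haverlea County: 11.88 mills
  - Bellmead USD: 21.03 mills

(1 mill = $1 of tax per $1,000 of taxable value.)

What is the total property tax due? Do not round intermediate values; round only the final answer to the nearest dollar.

Assessed value = $1,673,000 × 0.61 = $1,020,530
Senior-citizen exemption = min($35,000, 10% × $1,020,530) = min($35,000, $102,053) = $35,000 (dollar cap binds)
Taxable value = $1,020,530 − $10,000 − $35,000 = $975,530
Haverlea County: $975,530 × 0.01188 = $11,589.2964
Bellmead USD: $975,530 × 0.02103 = $20,515.3959
Total = $32,104.6923

$32,105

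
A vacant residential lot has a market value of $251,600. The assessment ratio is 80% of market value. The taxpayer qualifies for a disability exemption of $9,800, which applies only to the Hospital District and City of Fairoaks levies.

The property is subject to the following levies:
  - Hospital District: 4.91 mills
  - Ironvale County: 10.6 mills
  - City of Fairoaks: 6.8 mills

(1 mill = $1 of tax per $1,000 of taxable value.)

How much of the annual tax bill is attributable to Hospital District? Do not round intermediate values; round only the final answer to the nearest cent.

$940.17

Assessed value = $251,600 × 0.8 = $201,280
Hospital District taxable value = $201,280 − $9,800 = $191,480
Hospital District levy = $191,480 × 0.00491 = $940.1668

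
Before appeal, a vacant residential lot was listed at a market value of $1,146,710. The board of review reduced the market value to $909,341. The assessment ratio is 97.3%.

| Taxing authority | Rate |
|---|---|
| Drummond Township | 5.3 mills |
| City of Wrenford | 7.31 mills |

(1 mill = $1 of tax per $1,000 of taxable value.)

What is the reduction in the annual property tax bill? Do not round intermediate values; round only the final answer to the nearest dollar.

$2,912

Old assessed value = $1,146,710 × 0.973 = $1,115,748.83
New assessed value = $909,341 × 0.973 = $884,788.793
Combined rate = 0.0053 + 0.00731 = 0.01261
Old tax = $1,115,748.83 × 0.01261 = $14,069.5927463
New tax = $884,788.793 × 0.01261 = $11,157.18667973
Reduction = $14,069.5927463 − $11,157.18667973 = $2,912.40606657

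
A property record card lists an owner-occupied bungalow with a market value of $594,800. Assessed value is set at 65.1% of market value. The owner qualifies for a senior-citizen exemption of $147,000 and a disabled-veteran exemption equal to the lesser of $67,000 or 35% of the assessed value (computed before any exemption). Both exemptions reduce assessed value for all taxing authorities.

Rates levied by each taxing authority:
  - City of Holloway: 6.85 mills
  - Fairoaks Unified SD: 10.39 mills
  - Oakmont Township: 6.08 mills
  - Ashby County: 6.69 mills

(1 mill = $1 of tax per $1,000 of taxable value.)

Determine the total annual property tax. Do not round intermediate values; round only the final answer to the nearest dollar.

$5,198

Assessed value = $594,800 × 0.651 = $387,214.8
Disabled-veteran exemption = min($67,000, 35% × $387,214.8) = min($67,000, $135,525.18) = $67,000 (dollar cap binds)
Taxable value = $387,214.8 − $147,000 − $67,000 = $173,214.8
City of Holloway: $173,214.8 × 0.00685 = $1,186.52138
Fairoaks Unified SD: $173,214.8 × 0.01039 = $1,799.701772
Oakmont Township: $173,214.8 × 0.00608 = $1,053.145984
Ashby County: $173,214.8 × 0.00669 = $1,158.807012
Total = $5,198.176148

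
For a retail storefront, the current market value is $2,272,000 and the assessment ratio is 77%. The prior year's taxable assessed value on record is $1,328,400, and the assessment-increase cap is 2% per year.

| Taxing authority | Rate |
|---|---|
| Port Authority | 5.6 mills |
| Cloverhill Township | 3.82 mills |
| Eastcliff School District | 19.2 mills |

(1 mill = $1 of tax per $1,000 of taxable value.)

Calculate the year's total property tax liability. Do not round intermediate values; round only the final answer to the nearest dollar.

$38,779

Uncapped assessed value = $2,272,000 × 0.77 = $1,749,440
Cap limit = $1,328,400 × 1.02 = $1,354,968
Taxable assessed value = min($1,749,440, $1,354,968) = $1,354,968 (cap binds)
Port Authority: $1,354,968 × 0.0056 = $7,587.8208
Cloverhill Township: $1,354,968 × 0.00382 = $5,175.97776
Eastcliff School District: $1,354,968 × 0.0192 = $26,015.3856
Total = $38,779.18416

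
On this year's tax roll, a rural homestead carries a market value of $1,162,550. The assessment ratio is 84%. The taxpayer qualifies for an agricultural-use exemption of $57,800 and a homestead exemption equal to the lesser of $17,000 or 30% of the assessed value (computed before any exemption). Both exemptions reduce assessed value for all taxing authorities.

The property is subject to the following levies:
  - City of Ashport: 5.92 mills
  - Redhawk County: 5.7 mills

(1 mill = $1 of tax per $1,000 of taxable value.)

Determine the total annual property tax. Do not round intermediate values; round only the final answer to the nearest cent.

$10,478.24

Assessed value = $1,162,550 × 0.84 = $976,542
Homestead exemption = min($17,000, 30% × $976,542) = min($17,000, $292,962.6) = $17,000 (dollar cap binds)
Taxable value = $976,542 − $57,800 − $17,000 = $901,742
City of Ashport: $901,742 × 0.00592 = $5,338.31264
Redhawk County: $901,742 × 0.0057 = $5,139.9294
Total = $10,478.24204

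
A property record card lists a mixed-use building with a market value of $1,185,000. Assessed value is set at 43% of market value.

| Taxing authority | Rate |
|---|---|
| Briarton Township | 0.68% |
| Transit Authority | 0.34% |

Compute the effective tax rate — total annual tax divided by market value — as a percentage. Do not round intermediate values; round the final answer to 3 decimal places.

0.439%

Assessed value = $1,185,000 × 0.43 = $509,550
Briarton Township: $509,550 × 0.0068 = $3,464.94
Transit Authority: $509,550 × 0.0034 = $1,732.47
Total tax = $5,197.41
Effective rate = $5,197.41 ÷ $1,185,000 = 0.439% of market value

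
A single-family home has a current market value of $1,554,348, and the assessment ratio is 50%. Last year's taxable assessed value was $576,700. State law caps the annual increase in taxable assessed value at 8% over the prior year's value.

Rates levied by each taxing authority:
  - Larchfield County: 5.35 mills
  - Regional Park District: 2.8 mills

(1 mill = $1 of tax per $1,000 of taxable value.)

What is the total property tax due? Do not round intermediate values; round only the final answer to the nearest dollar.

$5,076

Uncapped assessed value = $1,554,348 × 0.5 = $777,174
Cap limit = $576,700 × 1.08 = $622,836
Taxable assessed value = min($777,174, $622,836) = $622,836 (cap binds)
Larchfield County: $622,836 × 0.00535 = $3,332.1726
Regional Park District: $622,836 × 0.0028 = $1,743.9408
Total = $5,076.1134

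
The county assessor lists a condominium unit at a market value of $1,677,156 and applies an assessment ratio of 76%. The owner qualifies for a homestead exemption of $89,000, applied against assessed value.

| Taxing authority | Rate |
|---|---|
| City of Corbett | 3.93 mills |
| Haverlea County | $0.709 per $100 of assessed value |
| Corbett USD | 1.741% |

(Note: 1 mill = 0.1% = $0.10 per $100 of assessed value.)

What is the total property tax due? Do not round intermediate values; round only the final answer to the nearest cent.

Assessed value = $1,677,156 × 0.76 = $1,274,638.56
Taxable value = $1,274,638.56 − $89,000 = $1,185,638.56
City of Corbett: $1,185,638.56 × 0.00393 = $4,659.5595408
Haverlea County: $1,185,638.56 × 0.00709 = $8,406.1773904
Corbett USD: $1,185,638.56 × 0.01741 = $20,641.9673296
Total = $33,707.7042608

$33,707.70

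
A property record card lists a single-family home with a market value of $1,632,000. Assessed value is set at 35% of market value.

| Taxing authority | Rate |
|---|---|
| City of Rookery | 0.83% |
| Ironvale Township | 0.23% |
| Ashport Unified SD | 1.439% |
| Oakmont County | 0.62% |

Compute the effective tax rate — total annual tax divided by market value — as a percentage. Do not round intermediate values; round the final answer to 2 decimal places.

Assessed value = $1,632,000 × 0.35 = $571,200
City of Rookery: $571,200 × 0.0083 = $4,740.96
Ironvale Township: $571,200 × 0.0023 = $1,313.76
Ashport Unified SD: $571,200 × 0.01439 = $8,219.568
Oakmont County: $571,200 × 0.0062 = $3,541.44
Total tax = $17,815.728
Effective rate = $17,815.728 ÷ $1,632,000 = 1.09% of market value

1.09%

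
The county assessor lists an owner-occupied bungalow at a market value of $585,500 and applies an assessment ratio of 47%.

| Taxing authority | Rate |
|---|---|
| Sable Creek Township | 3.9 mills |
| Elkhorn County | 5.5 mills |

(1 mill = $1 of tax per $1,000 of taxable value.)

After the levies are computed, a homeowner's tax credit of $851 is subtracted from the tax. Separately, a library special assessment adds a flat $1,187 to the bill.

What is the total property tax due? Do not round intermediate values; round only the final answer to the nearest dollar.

Assessed value = $585,500 × 0.47 = $275,185
Sable Creek Township: $275,185 × 0.0039 = $1,073.2215
Elkhorn County: $275,185 × 0.0055 = $1,513.5175
Levies subtotal = $2,586.739
After credit = $2,586.739 − $851 = $1,735.739
Total = $1,735.739 + $1,187 = $2,922.739

$2,923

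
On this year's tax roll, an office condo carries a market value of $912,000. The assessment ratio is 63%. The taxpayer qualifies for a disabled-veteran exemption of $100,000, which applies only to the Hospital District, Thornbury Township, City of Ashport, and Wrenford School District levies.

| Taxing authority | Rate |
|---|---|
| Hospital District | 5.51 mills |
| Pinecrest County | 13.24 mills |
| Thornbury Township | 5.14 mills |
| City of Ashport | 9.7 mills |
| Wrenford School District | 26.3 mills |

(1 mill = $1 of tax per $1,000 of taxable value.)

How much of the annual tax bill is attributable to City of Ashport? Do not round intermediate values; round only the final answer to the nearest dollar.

$4,603

Assessed value = $912,000 × 0.63 = $574,560
City of Ashport taxable value = $574,560 − $100,000 = $474,560
City of Ashport levy = $474,560 × 0.0097 = $4,603.232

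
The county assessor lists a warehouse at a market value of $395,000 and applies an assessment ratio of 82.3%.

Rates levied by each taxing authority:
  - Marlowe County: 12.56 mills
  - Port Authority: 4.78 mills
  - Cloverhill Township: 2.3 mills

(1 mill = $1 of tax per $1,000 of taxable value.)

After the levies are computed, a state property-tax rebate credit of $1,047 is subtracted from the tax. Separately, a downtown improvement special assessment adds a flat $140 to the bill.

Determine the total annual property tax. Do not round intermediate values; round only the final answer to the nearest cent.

$5,477.67

Assessed value = $395,000 × 0.823 = $325,085
Marlowe County: $325,085 × 0.01256 = $4,083.0676
Port Authority: $325,085 × 0.00478 = $1,553.9063
Cloverhill Township: $325,085 × 0.0023 = $747.6955
Levies subtotal = $6,384.6694
After credit = $6,384.6694 − $1,047 = $5,337.6694
Total = $5,337.6694 + $140 = $5,477.6694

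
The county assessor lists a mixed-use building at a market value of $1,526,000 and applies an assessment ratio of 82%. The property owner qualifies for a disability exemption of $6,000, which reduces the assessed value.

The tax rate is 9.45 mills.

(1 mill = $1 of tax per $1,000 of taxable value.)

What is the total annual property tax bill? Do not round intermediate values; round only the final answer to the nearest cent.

$11,768.27

Assessed value = $1,526,000 × 0.82 = $1,251,320
Taxable value = $1,251,320 − $6,000 = $1,245,320
Tax = $1,245,320 × 0.00945 = $11,768.274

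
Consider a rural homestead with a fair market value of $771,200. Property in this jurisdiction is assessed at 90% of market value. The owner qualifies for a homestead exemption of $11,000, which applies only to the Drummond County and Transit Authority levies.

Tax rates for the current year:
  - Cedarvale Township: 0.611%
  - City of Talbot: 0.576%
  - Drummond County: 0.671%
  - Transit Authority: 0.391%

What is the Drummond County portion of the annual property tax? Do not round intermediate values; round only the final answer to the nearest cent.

$4,583.47

Assessed value = $771,200 × 0.9 = $694,080
Drummond County taxable value = $694,080 − $11,000 = $683,080
Drummond County levy = $683,080 × 0.00671 = $4,583.4668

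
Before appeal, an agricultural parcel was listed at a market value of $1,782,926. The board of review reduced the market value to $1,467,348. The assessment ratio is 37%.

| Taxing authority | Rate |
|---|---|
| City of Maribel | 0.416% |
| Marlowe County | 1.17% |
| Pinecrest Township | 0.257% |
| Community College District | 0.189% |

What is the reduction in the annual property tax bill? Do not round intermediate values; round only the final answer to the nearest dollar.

$2,373

Old assessed value = $1,782,926 × 0.37 = $659,682.62
New assessed value = $1,467,348 × 0.37 = $542,918.76
Combined rate = 0.00416 + 0.0117 + 0.00257 + 0.00189 = 0.02032
Old tax = $659,682.62 × 0.02032 = $13,404.7508384
New tax = $542,918.76 × 0.02032 = $11,032.1092032
Reduction = $13,404.7508384 − $11,032.1092032 = $2,372.6416352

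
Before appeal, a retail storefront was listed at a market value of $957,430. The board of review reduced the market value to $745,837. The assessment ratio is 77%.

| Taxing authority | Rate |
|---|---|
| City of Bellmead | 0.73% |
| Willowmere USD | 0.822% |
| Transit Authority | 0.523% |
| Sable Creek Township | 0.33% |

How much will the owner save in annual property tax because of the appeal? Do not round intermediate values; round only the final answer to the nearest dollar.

Old assessed value = $957,430 × 0.77 = $737,221.1
New assessed value = $745,837 × 0.77 = $574,294.49
Combined rate = 0.0073 + 0.00822 + 0.00523 + 0.0033 = 0.02405
Old tax = $737,221.1 × 0.02405 = $17,730.167455
New tax = $574,294.49 × 0.02405 = $13,811.7824845
Reduction = $17,730.167455 − $13,811.7824845 = $3,918.3849705

$3,918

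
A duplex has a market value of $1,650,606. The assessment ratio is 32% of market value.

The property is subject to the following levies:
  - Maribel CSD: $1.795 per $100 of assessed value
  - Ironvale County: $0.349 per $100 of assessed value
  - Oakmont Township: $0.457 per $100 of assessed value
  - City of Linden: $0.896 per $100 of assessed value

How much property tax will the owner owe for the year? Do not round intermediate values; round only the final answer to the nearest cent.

Assessed value = $1,650,606 × 0.32 = $528,193.92
Maribel CSD: $528,193.92 × 0.01795 = $9,481.080864
Ironvale County: $528,193.92 × 0.00349 = $1,843.3967808
Oakmont Township: $528,193.92 × 0.00457 = $2,413.8462144
City of Linden: $528,193.92 × 0.00896 = $4,732.6175232
Total = $9,481.080864 + $1,843.3967808 + $2,413.8462144 + $4,732.6175232 = $18,470.9413824

$18,470.94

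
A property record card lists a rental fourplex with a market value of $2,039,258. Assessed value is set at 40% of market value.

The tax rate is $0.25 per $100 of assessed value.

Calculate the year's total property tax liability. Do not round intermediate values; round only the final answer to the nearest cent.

Assessed value = $2,039,258 × 0.4 = $815,703.2
Tax = $815,703.2 × 0.0025 = $2,039.258

$2,039.26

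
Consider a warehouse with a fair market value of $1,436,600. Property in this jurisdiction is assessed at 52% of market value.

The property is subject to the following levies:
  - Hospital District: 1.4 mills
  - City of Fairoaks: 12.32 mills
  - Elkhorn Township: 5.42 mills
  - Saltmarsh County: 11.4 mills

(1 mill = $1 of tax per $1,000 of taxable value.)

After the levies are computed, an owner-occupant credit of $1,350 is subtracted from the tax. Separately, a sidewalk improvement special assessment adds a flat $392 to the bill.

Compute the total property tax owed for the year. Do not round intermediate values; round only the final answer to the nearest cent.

Assessed value = $1,436,600 × 0.52 = $747,032
Hospital District: $747,032 × 0.0014 = $1,045.8448
City of Fairoaks: $747,032 × 0.01232 = $9,203.43424
Elkhorn Township: $747,032 × 0.00542 = $4,048.91344
Saltmarsh County: $747,032 × 0.0114 = $8,516.1648
Levies subtotal = $22,814.35728
After credit = $22,814.35728 − $1,350 = $21,464.35728
Total = $21,464.35728 + $392 = $21,856.35728

$21,856.36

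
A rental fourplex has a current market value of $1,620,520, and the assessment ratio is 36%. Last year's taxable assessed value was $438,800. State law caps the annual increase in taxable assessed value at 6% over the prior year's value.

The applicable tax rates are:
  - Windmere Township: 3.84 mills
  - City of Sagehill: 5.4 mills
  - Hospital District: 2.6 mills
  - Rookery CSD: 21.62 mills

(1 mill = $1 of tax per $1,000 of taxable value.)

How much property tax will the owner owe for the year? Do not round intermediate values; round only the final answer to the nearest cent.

Uncapped assessed value = $1,620,520 × 0.36 = $583,387.2
Cap limit = $438,800 × 1.06 = $465,128
Taxable assessed value = min($583,387.2, $465,128) = $465,128 (cap binds)
Windmere Township: $465,128 × 0.00384 = $1,786.09152
City of Sagehill: $465,128 × 0.0054 = $2,511.6912
Hospital District: $465,128 × 0.0026 = $1,209.3328
Rookery CSD: $465,128 × 0.02162 = $10,056.06736
Total = $15,563.18288

$15,563.18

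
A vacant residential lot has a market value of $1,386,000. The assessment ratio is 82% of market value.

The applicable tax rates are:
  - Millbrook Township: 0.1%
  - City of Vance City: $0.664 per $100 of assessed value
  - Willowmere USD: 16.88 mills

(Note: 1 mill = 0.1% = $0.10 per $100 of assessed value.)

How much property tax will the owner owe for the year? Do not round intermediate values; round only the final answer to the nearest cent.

$27,867.47

Assessed value = $1,386,000 × 0.82 = $1,136,520
Millbrook Township: $1,136,520 × 0.001 = $1,136.52
City of Vance City: $1,136,520 × 0.00664 = $7,546.4928
Willowmere USD: $1,136,520 × 0.01688 = $19,184.4576
Total = $27,867.4704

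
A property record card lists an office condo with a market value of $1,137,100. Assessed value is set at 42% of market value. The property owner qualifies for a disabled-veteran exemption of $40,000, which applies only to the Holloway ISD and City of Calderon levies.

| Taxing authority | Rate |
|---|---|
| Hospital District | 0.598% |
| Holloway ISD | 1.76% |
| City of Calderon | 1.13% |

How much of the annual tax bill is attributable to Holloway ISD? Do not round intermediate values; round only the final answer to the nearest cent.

Assessed value = $1,137,100 × 0.42 = $477,582
Holloway ISD taxable value = $477,582 − $40,000 = $437,582
Holloway ISD levy = $437,582 × 0.0176 = $7,701.4432

$7,701.44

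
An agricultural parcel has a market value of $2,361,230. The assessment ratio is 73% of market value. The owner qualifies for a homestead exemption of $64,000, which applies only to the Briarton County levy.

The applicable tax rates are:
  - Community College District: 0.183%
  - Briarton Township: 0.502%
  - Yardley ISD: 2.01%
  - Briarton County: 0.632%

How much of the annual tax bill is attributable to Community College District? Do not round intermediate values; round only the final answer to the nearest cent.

$3,154.37

Assessed value = $2,361,230 × 0.73 = $1,723,697.9
Community College District taxable value = $1,723,697.9 (exemption does not apply)
Community College District levy = $1,723,697.9 × 0.00183 = $3,154.367157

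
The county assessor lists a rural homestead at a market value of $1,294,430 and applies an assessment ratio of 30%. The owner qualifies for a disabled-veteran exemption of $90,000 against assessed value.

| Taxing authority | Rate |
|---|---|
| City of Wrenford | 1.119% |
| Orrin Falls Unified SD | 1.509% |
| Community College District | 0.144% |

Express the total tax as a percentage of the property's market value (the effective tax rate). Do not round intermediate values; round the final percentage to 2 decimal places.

Assessed value = $1,294,430 × 0.3 = $388,329
Taxable value = $388,329 − $90,000 = $298,329
City of Wrenford: $298,329 × 0.01119 = $3,338.30151
Orrin Falls Unified SD: $298,329 × 0.01509 = $4,501.78461
Community College District: $298,329 × 0.00144 = $429.59376
Total tax = $8,269.67988
Effective rate = $8,269.67988 ÷ $1,294,430 = 0.64% of market value

0.64%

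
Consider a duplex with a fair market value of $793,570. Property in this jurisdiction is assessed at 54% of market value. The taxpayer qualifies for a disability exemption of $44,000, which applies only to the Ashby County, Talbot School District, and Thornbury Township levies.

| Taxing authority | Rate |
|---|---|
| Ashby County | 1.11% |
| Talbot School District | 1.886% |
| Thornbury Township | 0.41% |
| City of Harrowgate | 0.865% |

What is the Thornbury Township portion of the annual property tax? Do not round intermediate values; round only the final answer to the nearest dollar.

Assessed value = $793,570 × 0.54 = $428,527.8
Thornbury Township taxable value = $428,527.8 − $44,000 = $384,527.8
Thornbury Township levy = $384,527.8 × 0.0041 = $1,576.56398

$1,577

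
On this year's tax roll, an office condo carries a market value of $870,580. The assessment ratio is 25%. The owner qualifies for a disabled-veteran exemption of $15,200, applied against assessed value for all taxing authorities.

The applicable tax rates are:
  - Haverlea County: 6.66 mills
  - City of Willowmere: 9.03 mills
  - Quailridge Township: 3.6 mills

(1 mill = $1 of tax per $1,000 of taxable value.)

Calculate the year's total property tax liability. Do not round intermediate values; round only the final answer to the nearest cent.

Assessed value = $870,580 × 0.25 = $217,645
Taxable value = $217,645 − $15,200 = $202,445
Haverlea County: $202,445 × 0.00666 = $1,348.2837
City of Willowmere: $202,445 × 0.00903 = $1,828.07835
Quailridge Township: $202,445 × 0.0036 = $728.802
Total = $1,348.2837 + $1,828.07835 + $728.802 = $3,905.16405

$3,905.16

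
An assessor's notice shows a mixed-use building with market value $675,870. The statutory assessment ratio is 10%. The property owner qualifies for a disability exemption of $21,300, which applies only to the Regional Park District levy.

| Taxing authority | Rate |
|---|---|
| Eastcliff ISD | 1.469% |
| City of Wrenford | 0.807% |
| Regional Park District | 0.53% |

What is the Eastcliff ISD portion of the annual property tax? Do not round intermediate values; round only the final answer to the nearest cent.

$992.85

Assessed value = $675,870 × 0.1 = $67,587
Eastcliff ISD taxable value = $67,587 (exemption does not apply)
Eastcliff ISD levy = $67,587 × 0.01469 = $992.85303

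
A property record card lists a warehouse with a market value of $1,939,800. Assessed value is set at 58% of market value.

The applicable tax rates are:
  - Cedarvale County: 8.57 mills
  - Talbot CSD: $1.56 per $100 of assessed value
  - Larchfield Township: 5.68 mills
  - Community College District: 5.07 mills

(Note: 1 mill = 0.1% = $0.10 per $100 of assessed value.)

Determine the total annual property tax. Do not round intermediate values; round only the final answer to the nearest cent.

Assessed value = $1,939,800 × 0.58 = $1,125,084
Cedarvale County: $1,125,084 × 0.00857 = $9,641.96988
Talbot CSD: $1,125,084 × 0.0156 = $17,551.3104
Larchfield Township: $1,125,084 × 0.00568 = $6,390.47712
Community College District: $1,125,084 × 0.00507 = $5,704.17588
Total = $39,287.93328

$39,287.93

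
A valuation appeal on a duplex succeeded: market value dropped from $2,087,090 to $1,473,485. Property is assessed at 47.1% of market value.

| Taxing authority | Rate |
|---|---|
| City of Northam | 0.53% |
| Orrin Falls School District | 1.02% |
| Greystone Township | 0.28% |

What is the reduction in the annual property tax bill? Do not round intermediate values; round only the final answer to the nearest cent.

Old assessed value = $2,087,090 × 0.471 = $983,019.39
New assessed value = $1,473,485 × 0.471 = $694,011.435
Combined rate = 0.0053 + 0.0102 + 0.0028 = 0.0183
Old tax = $983,019.39 × 0.0183 = $17,989.254837
New tax = $694,011.435 × 0.0183 = $12,700.4092605
Reduction = $17,989.254837 − $12,700.4092605 = $5,288.8455765

$5,288.85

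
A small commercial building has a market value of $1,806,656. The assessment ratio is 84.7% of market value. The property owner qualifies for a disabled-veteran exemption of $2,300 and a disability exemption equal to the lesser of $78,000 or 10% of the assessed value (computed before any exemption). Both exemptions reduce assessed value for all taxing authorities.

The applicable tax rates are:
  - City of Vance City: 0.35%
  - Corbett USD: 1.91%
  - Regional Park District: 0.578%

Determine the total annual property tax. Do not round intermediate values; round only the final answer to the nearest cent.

Assessed value = $1,806,656 × 0.847 = $1,530,237.632
Disability exemption = min($78,000, 10% × $1,530,237.632) = min($78,000, $153,023.7632) = $78,000 (dollar cap binds)
Taxable value = $1,530,237.632 − $2,300 − $78,000 = $1,449,937.632
City of Vance City: $1,449,937.632 × 0.0035 = $5,074.781712
Corbett USD: $1,449,937.632 × 0.0191 = $27,693.8087712
Regional Park District: $1,449,937.632 × 0.00578 = $8,380.63951296
Total = $41,149.22999616

$41,149.23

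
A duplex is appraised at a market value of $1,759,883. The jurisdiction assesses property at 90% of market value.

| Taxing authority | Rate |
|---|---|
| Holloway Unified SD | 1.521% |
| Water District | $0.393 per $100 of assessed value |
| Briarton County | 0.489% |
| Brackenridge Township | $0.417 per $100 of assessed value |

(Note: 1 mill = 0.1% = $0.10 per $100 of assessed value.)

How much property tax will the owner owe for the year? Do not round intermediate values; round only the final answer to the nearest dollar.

Assessed value = $1,759,883 × 0.9 = $1,583,894.7
Holloway Unified SD: $1,583,894.7 × 0.01521 = $24,091.038387
Water District: $1,583,894.7 × 0.00393 = $6,224.706171
Briarton County: $1,583,894.7 × 0.00489 = $7,745.245083
Brackenridge Township: $1,583,894.7 × 0.00417 = $6,604.840899
Total = $44,665.83054

$44,666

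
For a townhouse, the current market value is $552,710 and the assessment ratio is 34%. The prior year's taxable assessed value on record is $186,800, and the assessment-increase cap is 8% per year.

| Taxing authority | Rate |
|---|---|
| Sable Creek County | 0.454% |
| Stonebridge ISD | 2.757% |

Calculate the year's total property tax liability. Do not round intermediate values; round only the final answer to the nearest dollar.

Uncapped assessed value = $552,710 × 0.34 = $187,921.4
Cap limit = $186,800 × 1.08 = $201,744
Taxable assessed value = min($187,921.4, $201,744) = $187,921.4 (cap does not bind)
Sable Creek County: $187,921.4 × 0.00454 = $853.163156
Stonebridge ISD: $187,921.4 × 0.02757 = $5,180.992998
Total = $6,034.156154

$6,034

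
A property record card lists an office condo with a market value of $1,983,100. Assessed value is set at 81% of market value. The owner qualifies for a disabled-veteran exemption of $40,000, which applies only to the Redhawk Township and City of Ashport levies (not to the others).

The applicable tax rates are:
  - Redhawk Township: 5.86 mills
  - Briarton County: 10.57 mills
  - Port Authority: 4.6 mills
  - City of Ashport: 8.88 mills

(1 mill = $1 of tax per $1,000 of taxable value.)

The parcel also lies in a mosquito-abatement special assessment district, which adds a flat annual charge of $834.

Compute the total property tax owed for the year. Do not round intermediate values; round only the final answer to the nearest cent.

$48,289.16

Assessed value = $1,983,100 × 0.81 = $1,606,311
Redhawk Township: ($1,606,311 − $40,000) × 0.00586 = $1,566,311 × 0.00586 = $9,178.58246
Briarton County: $1,606,311 × 0.01057 = $16,978.70727
Port Authority: $1,606,311 × 0.0046 = $7,389.0306
City of Ashport: ($1,606,311 − $40,000) × 0.00888 = $1,566,311 × 0.00888 = $13,908.84168
Levies subtotal = $47,455.16201
Total = $47,455.16201 + $834 = $48,289.16201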